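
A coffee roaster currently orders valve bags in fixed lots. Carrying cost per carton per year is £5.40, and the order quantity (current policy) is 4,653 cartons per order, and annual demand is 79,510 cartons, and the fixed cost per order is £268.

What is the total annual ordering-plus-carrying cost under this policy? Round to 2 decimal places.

£17,142.66

Annual ordering cost = (D/Q)·S = (79,510/4,653) × 268 = £4,579.56
Annual holding cost  = (Q/2)·H = (4,653/2) × 5.4 = £12,563.10
Total = £4,579.56 + £12,563.10 = £17,142.66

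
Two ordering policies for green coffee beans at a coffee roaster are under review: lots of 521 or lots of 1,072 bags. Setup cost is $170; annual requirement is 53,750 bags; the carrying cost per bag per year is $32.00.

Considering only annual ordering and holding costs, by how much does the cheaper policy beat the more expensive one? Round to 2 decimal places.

$198.60

TC(Q) = (D/Q)S + (Q/2)H
TC(521) = (53,750/521)×170 + (521/2)×32 = $25,874.39
TC(1,072) = (53,750/1,072)×170 + (1,072/2)×32 = $25,675.79
Cheaper: Q = 1,072.  Difference = $198.60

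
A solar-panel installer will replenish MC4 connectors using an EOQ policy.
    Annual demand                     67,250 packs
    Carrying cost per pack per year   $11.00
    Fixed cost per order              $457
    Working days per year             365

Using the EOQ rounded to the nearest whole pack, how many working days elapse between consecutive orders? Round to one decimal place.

EOQ = √(2DS/H) = √(2 × 67,250 × 457 / 11)
    = √(5,587,863.64) ≈ 2,363.87 → Q = 2,364 packs
Cycle time = (working days × Q)/D = (365 × 2,364) / 67,250 = 12.831 days

12.8 days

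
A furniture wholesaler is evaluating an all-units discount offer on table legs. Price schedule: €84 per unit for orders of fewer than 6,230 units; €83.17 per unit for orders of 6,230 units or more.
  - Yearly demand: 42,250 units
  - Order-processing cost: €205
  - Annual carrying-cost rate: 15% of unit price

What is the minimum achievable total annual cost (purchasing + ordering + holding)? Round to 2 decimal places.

€3,554,183.93

H₁ = 15%×€84 = €12.6000;  H₂ = 15%×€83.17 = €12.4755
EOQ₁ = √(2×42,250×205/12.6000) = 1,172.52  (< 6,230, feasible at tier 1)
EOQ₂ = √(2×42,250×205/12.4755) = 1,178.36  (< 6,230 → use Q = 6,230 at tier-2 price)
TC(tier 1 (EOQ₁), Q≈1,172.5) = €3,563,773.74
TC(tier 2, Q≈6,230.0) = €3,554,183.93
Minimum at tier 2: €3,554,183.93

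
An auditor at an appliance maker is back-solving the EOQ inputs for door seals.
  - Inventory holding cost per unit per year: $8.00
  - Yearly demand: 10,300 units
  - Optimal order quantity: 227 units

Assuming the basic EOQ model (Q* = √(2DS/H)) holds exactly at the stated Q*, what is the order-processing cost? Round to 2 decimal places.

From Q* = √(2DS/H) ⇒ Q*² = 2DS/H.
S = Q²H / (2D) = 227² × 8 / (2 × 10,300) = 20.0113

$20.01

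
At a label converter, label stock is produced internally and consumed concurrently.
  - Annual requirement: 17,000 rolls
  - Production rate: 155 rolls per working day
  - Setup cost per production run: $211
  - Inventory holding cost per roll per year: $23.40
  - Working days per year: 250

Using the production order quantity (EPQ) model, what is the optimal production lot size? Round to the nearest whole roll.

Daily demand d = 17,000/250 = 68.000; p = 155; 1 − d/p = 0.56129
EPQ = √(2DS / (H(1 − d/p)))
    = √(2 × 17,000 × 211 / (23.4 × 0.56129)) ≈ 739.06

739 rolls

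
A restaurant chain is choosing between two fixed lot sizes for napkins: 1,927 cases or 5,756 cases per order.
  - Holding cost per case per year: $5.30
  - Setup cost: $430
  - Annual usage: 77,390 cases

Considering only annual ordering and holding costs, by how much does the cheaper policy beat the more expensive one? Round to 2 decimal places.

For each Q, cost = (D/Q)·S + (Q/2)·H.
TC(1,927) = (77,390/1,927)×430 + (1,927/2)×5.3 = $22,375.72
TC(5,756) = (77,390/5,756)×430 + (5,756/2)×5.3 = $21,034.79
|ΔTC| = |$22,375.72 − $21,034.79| = $1,340.93

$1,340.93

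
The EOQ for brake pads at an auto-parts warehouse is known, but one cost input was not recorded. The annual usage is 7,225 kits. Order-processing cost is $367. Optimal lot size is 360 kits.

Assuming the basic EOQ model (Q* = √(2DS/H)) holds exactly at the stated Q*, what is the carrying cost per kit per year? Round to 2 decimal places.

$40.92

EOQ relation: Q² = 2DS/H, so rearrange for the unknown.
H = 2DS / Q² = 2 × 7,225 × 367 / 360² = 40.9194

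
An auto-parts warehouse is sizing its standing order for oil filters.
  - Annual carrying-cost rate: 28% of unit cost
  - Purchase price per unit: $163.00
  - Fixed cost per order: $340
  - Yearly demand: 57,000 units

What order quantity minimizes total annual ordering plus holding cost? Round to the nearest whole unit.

Carrying cost H = $163 × 28% = $45.6400/unit/yr
2DS/H = 2·57,000·340/45.64 = 849,255.04
EOQ = √849,255.04 ≈ 921.55

922 units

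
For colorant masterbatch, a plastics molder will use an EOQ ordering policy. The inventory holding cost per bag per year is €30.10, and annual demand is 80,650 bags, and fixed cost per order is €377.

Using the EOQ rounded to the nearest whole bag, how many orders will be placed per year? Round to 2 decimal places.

EOQ = √(2DS/H) = √(2 × 80,650 × 377 / 30.1)
    = √(2,020,269.10) ≈ 1,421.36 → Q = 1,421
N = D/Q = 80,650/1,421 ≈ 56.756 orders/yr

56.76 orders per year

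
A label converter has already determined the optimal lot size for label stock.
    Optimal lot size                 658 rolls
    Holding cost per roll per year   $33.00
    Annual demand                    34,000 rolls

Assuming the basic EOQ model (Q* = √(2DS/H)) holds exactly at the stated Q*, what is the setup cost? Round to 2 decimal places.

From Q* = √(2DS/H) ⇒ Q*² = 2DS/H.
S = Q²H / (2D) = 658² × 33 / (2 × 34,000) = 210.1149

$210.11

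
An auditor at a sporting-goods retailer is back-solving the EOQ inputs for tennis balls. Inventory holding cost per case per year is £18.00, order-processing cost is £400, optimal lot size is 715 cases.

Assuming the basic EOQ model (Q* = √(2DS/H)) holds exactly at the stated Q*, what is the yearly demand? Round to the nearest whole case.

11,503 cases per year

From Q* = √(2DS/H) ⇒ Q*² = 2DS/H.
D = Q²H / (2S) = 715² × 18 / (2 × 400) = 11,502.56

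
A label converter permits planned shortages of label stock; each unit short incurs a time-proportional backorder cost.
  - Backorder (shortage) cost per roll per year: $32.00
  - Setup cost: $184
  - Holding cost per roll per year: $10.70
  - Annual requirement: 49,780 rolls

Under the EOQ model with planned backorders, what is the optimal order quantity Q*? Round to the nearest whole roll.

Q* = √(2DS/H) · √((H + b)/b)
   = √(2 × 49,780 × 184 / 10.7) · √((10.7 + 32) / 32)
   = 1,308.457 × 1.1552 ≈ 1,511.47

1,511 rolls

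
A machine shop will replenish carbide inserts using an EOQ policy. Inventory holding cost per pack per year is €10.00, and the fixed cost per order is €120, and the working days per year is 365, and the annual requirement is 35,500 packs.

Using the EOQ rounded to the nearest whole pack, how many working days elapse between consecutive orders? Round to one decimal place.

9.5 days

Optimal lot size Q* = (2 × 35,500 × €120 / €10)^½ ≈ 923.04 → Q = 923 packs
T = Q/D × 365 days = 923/35,500 × 365 = 9.490 days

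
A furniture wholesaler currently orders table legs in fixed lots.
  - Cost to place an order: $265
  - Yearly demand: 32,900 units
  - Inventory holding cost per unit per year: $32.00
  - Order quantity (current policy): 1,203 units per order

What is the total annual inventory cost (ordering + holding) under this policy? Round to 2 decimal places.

$26,495.30

Orders/yr = 32,900/1,203 = 27.348; ordering cost = 27.348 × $265 = $7,247.30
Average inventory = 1,203/2 = 601.5; holding cost = 601.5 × $32 = $19,248.00
Total = $7,247.30 + $19,248.00 = $26,495.30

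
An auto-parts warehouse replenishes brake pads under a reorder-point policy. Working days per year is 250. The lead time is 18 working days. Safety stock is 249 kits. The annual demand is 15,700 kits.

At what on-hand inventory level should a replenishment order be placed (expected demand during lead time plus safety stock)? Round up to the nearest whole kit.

1,380 kits

Daily demand d = 15,700 / 250 = 62.800 kits/day
Demand during lead time = 62.800 × 18 = 1,130.40
Reorder point = 1,130.40 + 249 = 1,379.40 → round up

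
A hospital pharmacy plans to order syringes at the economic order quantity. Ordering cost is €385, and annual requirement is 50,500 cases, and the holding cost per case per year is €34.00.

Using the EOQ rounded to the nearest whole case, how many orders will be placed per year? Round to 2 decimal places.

Optimal lot size Q* = (2 × 50,500 × €385 / €34)^½ ≈ 1,069.43 → Q = 1,069
N = D/Q = 50,500/1,069 ≈ 47.240 orders/yr

47.24 orders per year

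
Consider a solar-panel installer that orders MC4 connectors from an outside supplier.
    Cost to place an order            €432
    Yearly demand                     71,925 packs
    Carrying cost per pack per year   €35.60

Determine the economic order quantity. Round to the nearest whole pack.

EOQ = √(2DS/H) = √(2 × 71,925 × 432 / 35.6)
    = √(1,745,595.51) ≈ 1,321.21

1,321 packs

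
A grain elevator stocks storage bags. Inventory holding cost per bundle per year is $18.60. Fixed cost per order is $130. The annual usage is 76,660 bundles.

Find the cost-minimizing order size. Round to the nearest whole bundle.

Q* = √(2·D·S / H) = √(2·76,660·130 / 18.6) = √1,071,591.4 ≈ 1,035.18

1,035 bundles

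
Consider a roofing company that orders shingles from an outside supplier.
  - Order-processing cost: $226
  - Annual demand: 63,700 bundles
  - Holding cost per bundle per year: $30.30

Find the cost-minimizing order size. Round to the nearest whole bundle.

975 bundles

2DS/H = 2·63,700·226/30.3 = 950,244.22
EOQ = √950,244.22 ≈ 974.80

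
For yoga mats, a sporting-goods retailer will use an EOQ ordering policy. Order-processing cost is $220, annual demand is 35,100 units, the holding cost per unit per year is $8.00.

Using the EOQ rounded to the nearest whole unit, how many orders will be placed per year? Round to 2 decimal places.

25.27 orders per year

Q* = √(2·D·S / H) = √(2·35,100·220 / 8) = √1,930,500.0 ≈ 1,389.42 → Q = 1,389
N = D/Q = 35,100/1,389 ≈ 25.270 orders/yr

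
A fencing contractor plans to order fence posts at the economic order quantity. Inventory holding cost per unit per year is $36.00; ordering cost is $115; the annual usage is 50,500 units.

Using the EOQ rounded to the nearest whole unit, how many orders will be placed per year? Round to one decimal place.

88.9 orders per year

EOQ = √(2DS/H) = √(2 × 50,500 × 115 / 36)
    = √(322,638.89) ≈ 568.01 → Q = 568
N = D/Q = 50,500/568 ≈ 88.908 orders/yr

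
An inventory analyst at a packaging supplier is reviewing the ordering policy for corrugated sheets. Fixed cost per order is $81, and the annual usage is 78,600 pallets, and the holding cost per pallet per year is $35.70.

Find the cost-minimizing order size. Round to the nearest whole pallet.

EOQ = √(2DS/H) = √(2 × 78,600 × 81 / 35.7)
    = √(356,672.27) ≈ 597.22

597 pallets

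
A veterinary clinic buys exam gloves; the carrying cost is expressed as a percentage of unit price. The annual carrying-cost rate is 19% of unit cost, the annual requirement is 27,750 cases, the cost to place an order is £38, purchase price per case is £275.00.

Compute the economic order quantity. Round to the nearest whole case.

201 cases

Holding cost per case per year: H = 19% × £275 = £52.2500
2DS/H = 2·27,750·38/52.25 = 40,363.64
EOQ = √40,363.64 ≈ 200.91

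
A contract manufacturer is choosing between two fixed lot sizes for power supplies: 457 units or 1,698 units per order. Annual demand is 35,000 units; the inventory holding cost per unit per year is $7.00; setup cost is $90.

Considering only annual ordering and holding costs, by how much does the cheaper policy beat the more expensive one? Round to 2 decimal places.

Annual cost at Q: ordering D·S/Q plus holding Q·H/2.
TC(457) = (35,000/457)×90 + (457/2)×7 = $8,492.28
TC(1,698) = (35,000/1,698)×90 + (1,698/2)×7 = $7,798.12
Cheaper: Q = 1,698.  Difference = $694.16

$694.16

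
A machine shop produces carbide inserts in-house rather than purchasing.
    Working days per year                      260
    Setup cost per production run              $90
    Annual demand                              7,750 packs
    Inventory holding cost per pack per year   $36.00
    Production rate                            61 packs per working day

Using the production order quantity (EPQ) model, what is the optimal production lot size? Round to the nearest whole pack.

d = 7,750/260 = 29.8077 packs/day;  effective holding cost H(1 − d/p) = 36·(1 − 29.8077/61) = 18.40858
Q* = √(2DS / H_eff) = √(2·7,750·90 / 18.40858) ≈ 275.28

275 packs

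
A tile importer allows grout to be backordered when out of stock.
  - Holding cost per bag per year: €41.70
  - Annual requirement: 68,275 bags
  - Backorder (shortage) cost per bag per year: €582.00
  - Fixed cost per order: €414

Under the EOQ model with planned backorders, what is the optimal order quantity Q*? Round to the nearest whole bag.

Basic EOQ = √(2·68,275·414/41.7) = 1,164.335
Backorder adjustment √((H+b)/b) = √((41.7+582)/582) = 1.0352
Q* = 1,164.335 × 1.0352 ≈ 1,205.33

1,205 bags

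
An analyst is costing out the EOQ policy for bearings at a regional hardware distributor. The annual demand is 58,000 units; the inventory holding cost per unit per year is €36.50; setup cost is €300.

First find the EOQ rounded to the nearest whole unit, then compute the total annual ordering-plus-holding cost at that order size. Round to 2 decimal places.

€35,639.87

Optimal lot size Q* = (2 × 58,000 × €300 / €36.5)^½ ≈ 976.43 → Q = 976 units
Ordering: D/Q × S = 58,000/976 × €300 = €17,827.87
Holding:  Q/2 × H = 976/2 × €36.5 = €17,812.00
Total = €17,827.87 + €17,812.00 = €35,639.87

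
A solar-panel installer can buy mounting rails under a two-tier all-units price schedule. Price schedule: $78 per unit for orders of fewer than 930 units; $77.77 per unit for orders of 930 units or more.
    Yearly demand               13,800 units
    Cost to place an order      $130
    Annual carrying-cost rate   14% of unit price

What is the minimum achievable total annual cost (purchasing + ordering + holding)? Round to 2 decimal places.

$1,080,217.86

H₁ = 14%×$78 = $10.9200;  H₂ = 14%×$77.77 = $10.8878
EOQ₁ = √(2×13,800×130/10.9200) = 573.21  (< 930, feasible at tier 1)
EOQ₂ = √(2×13,800×130/10.8878) = 574.06  (< 930 → use Q = 930 at tier-2 price)
TC(tier 1 (EOQ₁), Q≈573.2) = $1,082,659.47
TC(tier 2, Q≈930.0) = $1,080,217.86
Minimum at tier 2: $1,080,217.86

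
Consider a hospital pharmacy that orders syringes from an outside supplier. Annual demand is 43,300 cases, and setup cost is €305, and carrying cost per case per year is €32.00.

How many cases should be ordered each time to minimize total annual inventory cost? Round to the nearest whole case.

Optimal lot size Q* = (2 × 43,300 × €305 / €32)^½ ≈ 908.52

909 cases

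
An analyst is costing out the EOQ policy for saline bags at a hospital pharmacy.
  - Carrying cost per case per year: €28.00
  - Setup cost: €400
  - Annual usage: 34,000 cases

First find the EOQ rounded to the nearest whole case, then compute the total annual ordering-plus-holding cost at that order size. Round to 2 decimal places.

2DS/H = 2·34,000·400/28 = 971,428.57
EOQ = √971,428.57 ≈ 985.61 → Q = 986 cases
Orders/yr = 34,000/986 = 34.483; ordering cost = 34.483 × €400 = €13,793.10
Average inventory = 986/2 = 493; holding cost = 493 × €28 = €13,804.00
Total = €13,793.10 + €13,804.00 = €27,597.10

€27,597.10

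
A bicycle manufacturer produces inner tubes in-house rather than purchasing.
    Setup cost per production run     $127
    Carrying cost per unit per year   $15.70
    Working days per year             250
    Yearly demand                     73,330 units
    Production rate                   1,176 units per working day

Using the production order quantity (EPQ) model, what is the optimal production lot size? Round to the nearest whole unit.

d = 73,330/250 = 293.3200 units/day;  effective holding cost H(1 − d/p) = 15.7·(1 − 293.3200/1176) = 11.78408
Q* = √(2DS / H_eff) = √(2·73,330·127 / 11.78408) ≈ 1,257.22

1,257 units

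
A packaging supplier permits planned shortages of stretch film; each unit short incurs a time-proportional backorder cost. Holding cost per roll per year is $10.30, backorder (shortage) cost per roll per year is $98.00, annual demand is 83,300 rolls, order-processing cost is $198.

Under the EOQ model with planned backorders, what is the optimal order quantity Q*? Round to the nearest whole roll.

1,881 rolls

Basic EOQ = √(2·83,300·198/10.3) = 1,789.581
Backorder adjustment √((H+b)/b) = √((10.3+98)/98) = 1.0512
Q* = 1,789.581 × 1.0512 ≈ 1,881.28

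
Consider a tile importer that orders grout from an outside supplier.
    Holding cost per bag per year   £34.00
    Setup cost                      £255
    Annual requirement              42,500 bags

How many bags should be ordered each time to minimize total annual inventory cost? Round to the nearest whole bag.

798 bags

Optimal lot size Q* = (2 × 42,500 × £255 / £34)^½ ≈ 798.44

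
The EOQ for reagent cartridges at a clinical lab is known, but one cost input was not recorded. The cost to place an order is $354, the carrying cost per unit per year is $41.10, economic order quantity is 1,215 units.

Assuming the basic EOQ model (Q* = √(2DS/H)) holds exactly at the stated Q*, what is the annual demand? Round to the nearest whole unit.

85,696 units per year

Since Q* = (2DS/H)^½, squaring gives Q*²·H = 2DS.
D = Q²H / (2S) = 1,215² × 41.1 / (2 × 354) = 85,696.11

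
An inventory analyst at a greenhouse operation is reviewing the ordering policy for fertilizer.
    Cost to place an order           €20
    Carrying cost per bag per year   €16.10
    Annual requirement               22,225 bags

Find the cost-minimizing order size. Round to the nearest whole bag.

Q* = √(2·D·S / H) = √(2·22,225·20 / 16.1) = √55,217.4 ≈ 234.98

235 bags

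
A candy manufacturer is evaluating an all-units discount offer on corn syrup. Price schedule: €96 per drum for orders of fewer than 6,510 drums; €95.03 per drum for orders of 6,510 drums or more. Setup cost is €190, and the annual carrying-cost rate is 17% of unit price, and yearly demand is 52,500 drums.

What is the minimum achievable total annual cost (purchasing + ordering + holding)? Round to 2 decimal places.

H₁ = 17%×€96 = €16.3200;  H₂ = 17%×€95.03 = €16.1551
EOQ₁ = √(2×52,500×190/16.3200) = 1,105.63  (< 6,510, feasible at tier 1)
EOQ₂ = √(2×52,500×190/16.1551) = 1,111.26  (< 6,510 → use Q = 6,510 at tier-2 price)
TC(tier 1 (EOQ₁), Q≈1,105.6) = €5,058,043.95
TC(tier 2, Q≈6,510.0) = €5,043,192.11
Minimum at tier 2: €5,043,192.11

€5,043,192.11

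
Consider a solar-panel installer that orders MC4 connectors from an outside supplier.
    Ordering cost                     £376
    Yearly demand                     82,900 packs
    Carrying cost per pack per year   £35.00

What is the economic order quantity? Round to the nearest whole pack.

EOQ = √(2DS/H) = √(2 × 82,900 × 376 / 35)
    = √(1,781,165.71) ≈ 1,334.60

1,335 packs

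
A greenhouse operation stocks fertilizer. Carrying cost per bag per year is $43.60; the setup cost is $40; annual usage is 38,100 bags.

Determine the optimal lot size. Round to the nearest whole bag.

264 bags

EOQ = √(2DS/H) = √(2 × 38,100 × 40 / 43.6)
    = √(69,908.26) ≈ 264.40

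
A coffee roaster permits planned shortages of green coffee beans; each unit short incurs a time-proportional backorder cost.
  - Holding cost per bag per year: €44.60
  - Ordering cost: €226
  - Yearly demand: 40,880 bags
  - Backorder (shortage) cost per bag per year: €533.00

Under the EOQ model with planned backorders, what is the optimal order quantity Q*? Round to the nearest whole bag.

670 bags

Q* = √(2DS/H) · √((H + b)/b)
   = √(2 × 40,880 × 226 / 44.6) · √((44.6 + 533) / 533)
   = 643.661 × 1.0410 ≈ 670.05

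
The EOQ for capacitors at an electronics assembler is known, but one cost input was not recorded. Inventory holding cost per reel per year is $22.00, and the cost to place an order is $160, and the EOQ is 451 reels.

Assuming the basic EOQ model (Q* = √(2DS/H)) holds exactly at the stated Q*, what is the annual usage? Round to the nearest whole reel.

Since Q* = (2DS/H)^½, squaring gives Q*²·H = 2DS.
D = Q²H / (2S) = 451² × 22 / (2 × 160) = 13,983.82

13,984 reels per year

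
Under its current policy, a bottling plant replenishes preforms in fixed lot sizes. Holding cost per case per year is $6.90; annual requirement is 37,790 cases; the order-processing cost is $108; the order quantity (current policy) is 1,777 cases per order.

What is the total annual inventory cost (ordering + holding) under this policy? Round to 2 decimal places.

$8,427.40

Ordering: D/Q × S = 37,790/1,777 × $108 = $2,296.75
Holding:  Q/2 × H = 1,777/2 × $6.9 = $6,130.65
Total = $2,296.75 + $6,130.65 = $8,427.40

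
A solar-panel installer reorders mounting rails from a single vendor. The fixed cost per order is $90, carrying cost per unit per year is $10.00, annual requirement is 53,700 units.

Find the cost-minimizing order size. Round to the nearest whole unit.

Q* = √(2·D·S / H) = √(2·53,700·90 / 10) = √966,600.0 ≈ 983.16

983 units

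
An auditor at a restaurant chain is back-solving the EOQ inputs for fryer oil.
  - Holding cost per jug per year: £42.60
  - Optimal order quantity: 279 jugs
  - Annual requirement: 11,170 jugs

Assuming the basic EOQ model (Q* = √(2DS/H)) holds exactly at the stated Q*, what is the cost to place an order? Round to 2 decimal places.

Since Q* = (2DS/H)^½, squaring gives Q*²·H = 2DS.
S = Q²H / (2D) = 279² × 42.6 / (2 × 11,170) = 148.4345

£148.43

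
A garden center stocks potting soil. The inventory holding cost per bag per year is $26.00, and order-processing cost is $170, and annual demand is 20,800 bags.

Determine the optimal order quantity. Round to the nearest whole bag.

522 bags

Q* = √(2·D·S / H) = √(2·20,800·170 / 26) = √272,000.0 ≈ 521.54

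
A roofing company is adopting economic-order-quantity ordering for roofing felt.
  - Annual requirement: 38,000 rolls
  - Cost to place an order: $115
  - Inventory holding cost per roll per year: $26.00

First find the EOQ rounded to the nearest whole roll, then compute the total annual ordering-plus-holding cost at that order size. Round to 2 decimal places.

$15,074.48

Q* = √(2·D·S / H) = √(2·38,000·115 / 26) = √336,153.8 ≈ 579.79 → Q = 580 rolls
Orders/yr = 38,000/580 = 65.517; ordering cost = 65.517 × $115 = $7,534.48
Average inventory = 580/2 = 290; holding cost = 290 × $26 = $7,540.00
Total = $7,534.48 + $7,540.00 = $15,074.48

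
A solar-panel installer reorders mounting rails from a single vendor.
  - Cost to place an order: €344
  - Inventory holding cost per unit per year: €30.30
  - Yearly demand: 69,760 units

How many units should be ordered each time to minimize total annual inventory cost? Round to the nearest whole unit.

Q* = √(2·D·S / H) = √(2·69,760·344 / 30.3) = √1,583,989.4 ≈ 1,258.57

1,259 units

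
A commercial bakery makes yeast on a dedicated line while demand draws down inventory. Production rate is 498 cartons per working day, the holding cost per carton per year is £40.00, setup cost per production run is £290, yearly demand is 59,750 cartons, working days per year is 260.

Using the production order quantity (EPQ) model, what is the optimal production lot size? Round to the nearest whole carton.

1,268 cartons

Daily demand d = 59,750/260 = 229.808; p = 498; 1 − d/p = 0.53854
EPQ = √(2DS / (H(1 − d/p)))
    = √(2 × 59,750 × 290 / (40 × 0.53854)) ≈ 1,268.37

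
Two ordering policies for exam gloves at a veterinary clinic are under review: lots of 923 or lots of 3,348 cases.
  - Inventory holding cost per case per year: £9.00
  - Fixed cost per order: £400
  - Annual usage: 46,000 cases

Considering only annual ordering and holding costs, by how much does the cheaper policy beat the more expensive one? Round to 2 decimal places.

£3,526.68

For each Q, cost = (D/Q)·S + (Q/2)·H.
TC(923) = (46,000/923)×400 + (923/2)×9 = £24,088.49
TC(3,348) = (46,000/3,348)×400 + (3,348/2)×9 = £20,561.82
Cheaper: Q = 3,348.  Difference = £3,526.68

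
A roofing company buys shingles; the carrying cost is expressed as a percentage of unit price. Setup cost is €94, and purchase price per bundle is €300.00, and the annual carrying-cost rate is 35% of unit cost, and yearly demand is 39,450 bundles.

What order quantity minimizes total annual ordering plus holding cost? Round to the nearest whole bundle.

266 bundles

Carrying cost H = €300 × 35% = €105.0000/bundle/yr
Optimal lot size Q* = (2 × 39,450 × €94 / €105)^½ ≈ 265.77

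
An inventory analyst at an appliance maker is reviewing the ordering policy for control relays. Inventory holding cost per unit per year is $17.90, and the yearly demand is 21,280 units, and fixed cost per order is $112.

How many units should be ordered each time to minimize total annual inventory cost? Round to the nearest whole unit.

516 units

Q* = √(2·D·S / H) = √(2·21,280·112 / 17.9) = √266,297.2 ≈ 516.04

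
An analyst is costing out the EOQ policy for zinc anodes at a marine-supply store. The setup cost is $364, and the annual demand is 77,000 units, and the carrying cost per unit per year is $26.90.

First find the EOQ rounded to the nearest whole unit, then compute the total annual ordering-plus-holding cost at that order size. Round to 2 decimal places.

$38,831.77

Q* = √(2·D·S / H) = √(2·77,000·364 / 26.9) = √2,083,866.2 ≈ 1,443.56 → Q = 1,444 units
Ordering: D/Q × S = 77,000/1,444 × $364 = $19,409.97
Holding:  Q/2 × H = 1,444/2 × $26.9 = $19,421.80
Total = $19,409.97 + $19,421.80 = $38,831.77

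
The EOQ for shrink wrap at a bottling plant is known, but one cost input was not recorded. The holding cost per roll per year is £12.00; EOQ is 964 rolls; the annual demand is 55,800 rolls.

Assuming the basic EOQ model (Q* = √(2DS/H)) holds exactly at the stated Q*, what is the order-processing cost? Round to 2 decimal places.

From Q* = √(2DS/H) ⇒ Q*² = 2DS/H.
S = Q²H / (2D) = 964² × 12 / (2 × 55,800) = 99.9243

£99.92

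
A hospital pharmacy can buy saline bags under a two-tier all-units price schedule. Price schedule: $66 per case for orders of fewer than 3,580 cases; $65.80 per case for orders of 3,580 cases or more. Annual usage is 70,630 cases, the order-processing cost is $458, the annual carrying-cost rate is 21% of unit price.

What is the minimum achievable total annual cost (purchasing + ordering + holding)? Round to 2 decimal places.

H₁ = 21%×$66 = $13.8600;  H₂ = 21%×$65.80 = $13.8180
EOQ₁ = √(2×70,630×458/13.8600) = 2,160.53  (< 3,580, feasible at tier 1)
EOQ₂ = √(2×70,630×458/13.8180) = 2,163.81  (< 3,580 → use Q = 3,580 at tier-2 price)
TC(tier 1 (EOQ₁), Q≈2,160.5) = $4,691,524.98
TC(tier 2, Q≈3,580.0) = $4,681,224.13
Minimum at tier 2: $4,681,224.13

$4,681,224.13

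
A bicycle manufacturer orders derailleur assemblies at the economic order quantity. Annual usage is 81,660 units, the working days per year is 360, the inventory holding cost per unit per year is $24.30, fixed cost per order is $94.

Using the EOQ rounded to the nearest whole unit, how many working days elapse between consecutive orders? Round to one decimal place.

3.5 days

2DS/H = 2·81,660·94/24.3 = 631,772.84
EOQ = √631,772.84 ≈ 794.84 → Q = 795 units
T = Q/D × 360 days = 795/81,660 × 360 = 3.505 days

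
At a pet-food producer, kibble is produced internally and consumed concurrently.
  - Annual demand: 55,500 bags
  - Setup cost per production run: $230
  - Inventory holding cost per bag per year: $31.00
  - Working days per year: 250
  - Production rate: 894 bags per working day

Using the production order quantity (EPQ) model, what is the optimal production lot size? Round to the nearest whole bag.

1,047 bags

Daily demand d = 55,500/250 = 222.000; p = 894; 1 − d/p = 0.75168
EPQ = √(2DS / (H(1 − d/p)))
    = √(2 × 55,500 × 230 / (31 × 0.75168)) ≈ 1,046.72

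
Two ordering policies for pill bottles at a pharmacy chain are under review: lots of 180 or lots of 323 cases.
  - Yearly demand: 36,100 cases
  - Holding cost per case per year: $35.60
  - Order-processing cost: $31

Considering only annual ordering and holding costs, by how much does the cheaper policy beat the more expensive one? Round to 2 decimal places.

$207.12

Annual cost at Q: ordering D·S/Q plus holding Q·H/2.
TC(180) = (36,100/180)×31 + (180/2)×35.6 = $9,421.22
TC(323) = (36,100/323)×31 + (323/2)×35.6 = $9,214.11
|ΔTC| = |$9,421.22 − $9,214.11| = $207.12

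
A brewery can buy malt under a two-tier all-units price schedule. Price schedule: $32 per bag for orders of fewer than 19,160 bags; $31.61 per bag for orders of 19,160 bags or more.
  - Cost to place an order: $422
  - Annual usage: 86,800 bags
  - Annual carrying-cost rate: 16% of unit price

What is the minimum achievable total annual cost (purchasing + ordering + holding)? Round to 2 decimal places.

H₁ = 16%×$32 = $5.1200;  H₂ = 16%×$31.61 = $5.0576
EOQ₁ = √(2×86,800×422/5.1200) = 3,782.65  (< 19,160, feasible at tier 1)
EOQ₂ = √(2×86,800×422/5.0576) = 3,805.91  (< 19,160 → use Q = 19,160 at tier-2 price)
TC(tier 1 (EOQ₁), Q≈3,782.6) = $2,796,967.17
TC(tier 2, Q≈19,160.0) = $2,794,111.58
Minimum at tier 2: $2,794,111.58

$2,794,111.58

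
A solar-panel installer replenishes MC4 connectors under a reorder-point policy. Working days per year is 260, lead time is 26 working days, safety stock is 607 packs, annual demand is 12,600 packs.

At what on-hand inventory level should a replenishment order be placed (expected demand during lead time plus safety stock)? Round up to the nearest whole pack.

Daily demand d = 12,600 / 260 = 48.462 packs/day
Demand during lead time = 48.462 × 26 = 1,260.00
Reorder point = 1,260.00 + 607 = 1,867.00 → round up

1,867 packs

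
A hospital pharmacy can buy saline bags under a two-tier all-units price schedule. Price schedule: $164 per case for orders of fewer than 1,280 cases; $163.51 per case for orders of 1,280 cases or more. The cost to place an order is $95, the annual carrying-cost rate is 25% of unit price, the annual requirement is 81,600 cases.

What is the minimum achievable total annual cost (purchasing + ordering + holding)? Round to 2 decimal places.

H₁ = 25%×$164 = $41.0000;  H₂ = 25%×$163.51 = $40.8775
EOQ₁ = √(2×81,600×95/41.0000) = 614.94  (< 1,280, feasible at tier 1)
EOQ₂ = √(2×81,600×95/40.8775) = 615.86  (< 1,280 → use Q = 1,280 at tier-2 price)
TC(tier 1 (EOQ₁), Q≈614.9) = $13,407,612.38
TC(tier 2, Q≈1,280.0) = $13,374,633.85
Minimum at tier 2: $13,374,633.85

$13,374,633.85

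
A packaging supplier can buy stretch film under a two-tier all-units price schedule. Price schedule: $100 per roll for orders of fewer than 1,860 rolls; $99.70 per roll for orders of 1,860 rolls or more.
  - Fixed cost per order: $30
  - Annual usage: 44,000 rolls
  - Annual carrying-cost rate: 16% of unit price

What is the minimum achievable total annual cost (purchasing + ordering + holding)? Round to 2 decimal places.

$4,402,345.04

H₁ = 16%×$100 = $16.0000;  H₂ = 16%×$99.70 = $15.9520
EOQ₁ = √(2×44,000×30/16.0000) = 406.20  (< 1,860, feasible at tier 1)
EOQ₂ = √(2×44,000×30/15.9520) = 406.81  (< 1,860 → use Q = 1,860 at tier-2 price)
TC(tier 1 (EOQ₁), Q≈406.2) = $4,406,499.23
TC(tier 2, Q≈1,860.0) = $4,402,345.04
Minimum at tier 2: $4,402,345.04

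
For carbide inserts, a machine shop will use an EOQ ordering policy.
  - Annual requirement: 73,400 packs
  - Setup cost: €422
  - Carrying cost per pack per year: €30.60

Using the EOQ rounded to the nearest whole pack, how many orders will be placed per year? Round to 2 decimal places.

Q* = √(2·D·S / H) = √(2·73,400·422 / 30.6) = √2,024,496.7 ≈ 1,422.85 → Q = 1,423
Orders per year = D/Q = 73,400 / 1,423 = 51.581

51.58 orders per year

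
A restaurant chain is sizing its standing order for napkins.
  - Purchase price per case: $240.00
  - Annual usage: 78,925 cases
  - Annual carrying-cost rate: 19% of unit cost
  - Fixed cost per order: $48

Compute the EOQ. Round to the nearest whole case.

Holding cost per case per year: H = 19% × $240 = $45.6000
EOQ = √(2DS/H) = √(2 × 78,925 × 48 / 45.6)
    = √(166,157.89) ≈ 407.62

408 cases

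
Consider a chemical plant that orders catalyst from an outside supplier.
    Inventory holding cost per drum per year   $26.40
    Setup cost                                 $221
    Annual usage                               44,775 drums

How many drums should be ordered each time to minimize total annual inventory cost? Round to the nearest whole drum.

866 drums

2DS/H = 2·44,775·221/26.4 = 749,642.05
EOQ = √749,642.05 ≈ 865.82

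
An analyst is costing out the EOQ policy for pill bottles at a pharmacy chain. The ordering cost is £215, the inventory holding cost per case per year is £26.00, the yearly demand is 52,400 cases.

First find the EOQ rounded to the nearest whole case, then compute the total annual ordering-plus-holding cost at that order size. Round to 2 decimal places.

£24,203.97

2DS/H = 2·52,400·215/26 = 866,615.38
EOQ = √866,615.38 ≈ 930.92 → Q = 931 cases
Annual ordering cost = (D/Q)·S = (52,400/931) × 215 = £12,100.97
Annual holding cost  = (Q/2)·H = (931/2) × 26 = £12,103.00
Total = £12,100.97 + £12,103.00 = £24,203.97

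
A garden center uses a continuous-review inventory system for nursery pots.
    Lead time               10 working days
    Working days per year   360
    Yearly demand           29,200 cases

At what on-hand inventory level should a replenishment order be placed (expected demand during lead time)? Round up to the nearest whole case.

812 cases

Daily demand d = 29,200 / 360 = 81.111 cases/day
Demand during lead time = 81.111 × 10 = 811.11
Reorder point = 811.11 → round up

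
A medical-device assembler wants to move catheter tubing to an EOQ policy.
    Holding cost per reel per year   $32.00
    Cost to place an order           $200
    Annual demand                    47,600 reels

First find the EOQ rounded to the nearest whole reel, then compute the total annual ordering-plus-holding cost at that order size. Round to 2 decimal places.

$24,683.60

EOQ = √(2DS/H) = √(2 × 47,600 × 200 / 32)
    = √(595,000.00) ≈ 771.36 → Q = 771 reels
Ordering: D/Q × S = 47,600/771 × $200 = $12,347.60
Holding:  Q/2 × H = 771/2 × $32 = $12,336.00
Total = $12,347.60 + $12,336.00 = $24,683.60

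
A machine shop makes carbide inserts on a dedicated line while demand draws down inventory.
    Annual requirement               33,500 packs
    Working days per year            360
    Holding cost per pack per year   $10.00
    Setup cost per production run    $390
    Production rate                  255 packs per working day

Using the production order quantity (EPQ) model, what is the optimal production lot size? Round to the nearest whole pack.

d = 33,500/360 = 93.0556 packs/day;  effective holding cost H(1 − d/p) = 10·(1 − 93.0556/255) = 6.35076
Q* = √(2DS / H_eff) = √(2·33,500·390 / 6.35076) ≈ 2,028.41

2,028 packs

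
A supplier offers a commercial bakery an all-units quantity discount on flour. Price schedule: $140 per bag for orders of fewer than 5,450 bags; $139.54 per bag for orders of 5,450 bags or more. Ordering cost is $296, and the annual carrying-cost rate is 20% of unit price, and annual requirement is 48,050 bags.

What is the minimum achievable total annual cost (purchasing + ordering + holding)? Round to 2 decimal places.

H₁ = 20%×$140 = $28.0000;  H₂ = 20%×$139.54 = $27.9080
EOQ₁ = √(2×48,050×296/28.0000) = 1,007.93  (< 5,450, feasible at tier 1)
EOQ₂ = √(2×48,050×296/27.9080) = 1,009.59  (< 5,450 → use Q = 5,450 at tier-2 price)
TC(tier 1 (EOQ₁), Q≈1,007.9) = $6,755,221.92
TC(tier 2, Q≈5,450.0) = $6,783,555.99
Minimum at tier 1 (EOQ₁): $6,755,221.92

$6,755,221.92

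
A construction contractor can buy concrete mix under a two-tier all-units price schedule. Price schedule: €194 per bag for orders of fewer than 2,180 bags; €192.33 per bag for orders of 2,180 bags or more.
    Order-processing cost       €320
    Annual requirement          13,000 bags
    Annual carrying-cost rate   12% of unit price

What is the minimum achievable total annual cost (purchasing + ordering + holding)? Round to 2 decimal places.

H₁ = 12%×€194 = €23.2800;  H₂ = 12%×€192.33 = €23.0796
EOQ₁ = √(2×13,000×320/23.2800) = 597.82  (< 2,180, feasible at tier 1)
EOQ₂ = √(2×13,000×320/23.0796) = 600.41  (< 2,180 → use Q = 2,180 at tier-2 price)
TC(tier 1 (EOQ₁), Q≈597.8) = €2,535,917.24
TC(tier 2, Q≈2,180.0) = €2,527,355.02
Minimum at tier 2: €2,527,355.02

€2,527,355.02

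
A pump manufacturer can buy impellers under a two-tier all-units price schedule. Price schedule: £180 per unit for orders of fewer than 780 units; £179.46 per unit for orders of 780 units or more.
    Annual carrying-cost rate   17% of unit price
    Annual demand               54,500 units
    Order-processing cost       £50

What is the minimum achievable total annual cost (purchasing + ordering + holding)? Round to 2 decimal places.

H₁ = 17%×£180 = £30.6000;  H₂ = 17%×£179.46 = £30.5082
EOQ₁ = √(2×54,500×50/30.6000) = 422.02  (< 780, feasible at tier 1)
EOQ₂ = √(2×54,500×50/30.5082) = 422.66  (< 780 → use Q = 780 at tier-2 price)
TC(tier 1 (EOQ₁), Q≈422.0) = £9,822,913.95
TC(tier 2, Q≈780.0) = £9,795,961.79
Minimum at tier 2: £9,795,961.79

£9,795,961.79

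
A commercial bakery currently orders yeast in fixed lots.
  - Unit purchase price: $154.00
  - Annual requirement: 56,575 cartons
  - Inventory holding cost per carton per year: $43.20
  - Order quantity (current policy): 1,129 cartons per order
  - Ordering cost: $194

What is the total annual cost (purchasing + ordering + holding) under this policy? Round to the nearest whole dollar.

Ordering: D/Q × S = 56,575/1,129 × $194 = $9,721.48
Holding:  Q/2 × H = 1,129/2 × $43.2 = $24,386.40
Purchase cost = D·C = 56,575 × 154 = $8,712,550.00
Total = $9,721.48 + $24,386.40 + $8,712,550.00 = $8,746,657.88

$8,746,658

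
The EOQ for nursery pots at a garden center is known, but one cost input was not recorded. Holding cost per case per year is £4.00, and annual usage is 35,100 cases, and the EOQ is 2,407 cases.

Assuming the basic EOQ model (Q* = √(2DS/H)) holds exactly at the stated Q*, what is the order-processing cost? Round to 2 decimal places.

From Q* = √(2DS/H) ⇒ Q*² = 2DS/H.
S = Q²H / (2D) = 2,407² × 4 / (2 × 35,100) = 330.1225

£330.12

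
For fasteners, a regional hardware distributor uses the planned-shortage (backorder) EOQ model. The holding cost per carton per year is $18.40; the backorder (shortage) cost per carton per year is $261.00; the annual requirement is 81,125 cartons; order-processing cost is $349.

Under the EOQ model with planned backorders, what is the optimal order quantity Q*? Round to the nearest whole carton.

1,815 cartons

Q* = √(2DS/H) · √((H + b)/b)
   = √(2 × 81,125 × 349 / 18.4) · √((18.4 + 261) / 261)
   = 1,754.269 × 1.0346 ≈ 1,815.05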